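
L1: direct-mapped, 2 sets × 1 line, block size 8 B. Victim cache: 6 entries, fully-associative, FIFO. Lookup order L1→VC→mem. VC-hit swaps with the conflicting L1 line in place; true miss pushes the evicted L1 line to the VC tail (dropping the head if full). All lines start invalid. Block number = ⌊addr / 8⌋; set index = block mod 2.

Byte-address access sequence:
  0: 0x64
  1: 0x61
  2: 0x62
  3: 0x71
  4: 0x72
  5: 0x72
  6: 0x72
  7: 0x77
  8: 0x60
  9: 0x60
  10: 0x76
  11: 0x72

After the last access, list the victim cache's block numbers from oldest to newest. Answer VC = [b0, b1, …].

VC = [12]

#0 0x64→b12/s0 MISS; vc=[]
#1 0x61→b12/s0 L1-HIT; vc=[]
#2 0x62→b12/s0 L1-HIT; vc=[]
#3 0x71→b14/s0 MISS; vc=[12]
#4 0x72→b14/s0 L1-HIT; vc=[12]
#5 0x72→b14/s0 L1-HIT; vc=[12]
#6 0x72→b14/s0 L1-HIT; vc=[12]
#7 0x77→b14/s0 L1-HIT; vc=[12]
#8 0x60→b12/s0 VC-HIT; vc=[14]
#9 0x60→b12/s0 L1-HIT; vc=[14]
#10 0x76→b14/s0 VC-HIT; vc=[12]
#11 0x72→b14/s0 L1-HIT; vc=[12]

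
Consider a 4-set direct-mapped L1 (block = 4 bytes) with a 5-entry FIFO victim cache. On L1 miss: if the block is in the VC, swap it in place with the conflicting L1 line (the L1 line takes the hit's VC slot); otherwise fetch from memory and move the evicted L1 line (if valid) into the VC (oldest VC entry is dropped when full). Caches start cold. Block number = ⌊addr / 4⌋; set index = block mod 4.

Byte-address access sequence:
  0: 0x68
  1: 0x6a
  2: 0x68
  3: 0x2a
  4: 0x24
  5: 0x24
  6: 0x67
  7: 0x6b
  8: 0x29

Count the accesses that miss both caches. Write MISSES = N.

MISSES = 4

  [0] addr=0x68 blk=26 s=2: MISS | VC []
  [1] addr=0x6a blk=26 s=2: L1-HIT | VC []
  [2] addr=0x68 blk=26 s=2: L1-HIT | VC []
  [3] addr=0x2a blk=10 s=2: MISS | VC [26]
  [4] addr=0x24 blk=9 s=1: MISS | VC [26]
  [5] addr=0x24 blk=9 s=1: L1-HIT | VC [26]
  [6] addr=0x67 blk=25 s=1: MISS | VC [26, 9]
  [7] addr=0x6b blk=26 s=2: VC-HIT | VC [10, 9]
  [8] addr=0x29 blk=10 s=2: VC-HIT | VC [26, 9]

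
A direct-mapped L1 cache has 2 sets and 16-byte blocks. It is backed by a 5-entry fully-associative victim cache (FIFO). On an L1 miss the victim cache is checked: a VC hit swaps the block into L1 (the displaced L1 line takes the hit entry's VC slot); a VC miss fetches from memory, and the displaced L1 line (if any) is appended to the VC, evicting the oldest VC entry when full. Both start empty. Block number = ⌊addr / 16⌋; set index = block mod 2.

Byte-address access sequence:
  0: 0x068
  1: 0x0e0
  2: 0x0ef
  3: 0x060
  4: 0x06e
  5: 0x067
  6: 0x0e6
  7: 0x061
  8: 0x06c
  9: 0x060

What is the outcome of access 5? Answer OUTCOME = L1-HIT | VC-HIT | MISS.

0: 0x68 (blk 6, set 0) → MISS  vc=[]
1: 0xe0 (blk 14, set 0) → MISS  vc=[6]
2: 0xef (blk 14, set 0) → L1-HIT  vc=[6]
3: 0x60 (blk 6, set 0) → VC-HIT  vc=[14]
4: 0x6e (blk 6, set 0) → L1-HIT  vc=[14]
5: 0x67 (blk 6, set 0) → L1-HIT  vc=[14]
6: 0xe6 (blk 14, set 0) → VC-HIT  vc=[6]
7: 0x61 (blk 6, set 0) → VC-HIT  vc=[14]
8: 0x6c (blk 6, set 0) → L1-HIT  vc=[14]
9: 0x60 (blk 6, set 0) → L1-HIT  vc=[14]

OUTCOME = L1-HIT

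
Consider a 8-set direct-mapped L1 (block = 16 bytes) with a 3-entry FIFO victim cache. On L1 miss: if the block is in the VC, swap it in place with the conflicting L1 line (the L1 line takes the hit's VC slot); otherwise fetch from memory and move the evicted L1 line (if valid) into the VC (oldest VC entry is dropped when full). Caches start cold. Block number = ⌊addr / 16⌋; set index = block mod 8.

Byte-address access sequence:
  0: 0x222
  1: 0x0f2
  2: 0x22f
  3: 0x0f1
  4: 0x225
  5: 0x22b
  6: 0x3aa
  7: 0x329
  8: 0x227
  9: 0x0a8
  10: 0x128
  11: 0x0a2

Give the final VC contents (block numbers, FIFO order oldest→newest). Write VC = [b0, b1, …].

VC = [58, 34, 18]

0: 0x222 (blk 34, set 2) → MISS  vc=[]
1: 0xf2 (blk 15, set 7) → MISS  vc=[]
2: 0x22f (blk 34, set 2) → L1-HIT  vc=[]
3: 0xf1 (blk 15, set 7) → L1-HIT  vc=[]
4: 0x225 (blk 34, set 2) → L1-HIT  vc=[]
5: 0x22b (blk 34, set 2) → L1-HIT  vc=[]
6: 0x3aa (blk 58, set 2) → MISS  vc=[34]
7: 0x329 (blk 50, set 2) → MISS  vc=[34, 58]
8: 0x227 (blk 34, set 2) → VC-HIT  vc=[50, 58]
9: 0xa8 (blk 10, set 2) → MISS  vc=[50, 58, 34]
10: 0x128 (blk 18, set 2) → MISS  vc=[58, 34, 10]
11: 0xa2 (blk 10, set 2) → VC-HIT  vc=[58, 34, 18]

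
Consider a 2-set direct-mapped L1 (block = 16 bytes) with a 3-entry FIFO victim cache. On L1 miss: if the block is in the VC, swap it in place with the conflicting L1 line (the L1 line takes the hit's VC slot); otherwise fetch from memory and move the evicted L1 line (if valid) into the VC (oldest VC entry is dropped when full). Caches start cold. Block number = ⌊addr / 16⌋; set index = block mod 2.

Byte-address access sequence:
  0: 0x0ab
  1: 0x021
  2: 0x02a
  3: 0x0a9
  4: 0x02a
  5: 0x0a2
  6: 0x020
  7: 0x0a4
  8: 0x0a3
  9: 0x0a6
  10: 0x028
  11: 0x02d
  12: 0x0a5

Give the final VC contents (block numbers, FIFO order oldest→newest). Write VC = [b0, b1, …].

VC = [2]

0: 0xab (blk 10, set 0) → MISS  vc=[]
1: 0x21 (blk 2, set 0) → MISS  vc=[10]
2: 0x2a (blk 2, set 0) → L1-HIT  vc=[10]
3: 0xa9 (blk 10, set 0) → VC-HIT  vc=[2]
4: 0x2a (blk 2, set 0) → VC-HIT  vc=[10]
5: 0xa2 (blk 10, set 0) → VC-HIT  vc=[2]
6: 0x20 (blk 2, set 0) → VC-HIT  vc=[10]
7: 0xa4 (blk 10, set 0) → VC-HIT  vc=[2]
8: 0xa3 (blk 10, set 0) → L1-HIT  vc=[2]
9: 0xa6 (blk 10, set 0) → L1-HIT  vc=[2]
10: 0x28 (blk 2, set 0) → VC-HIT  vc=[10]
11: 0x2d (blk 2, set 0) → L1-HIT  vc=[10]
12: 0xa5 (blk 10, set 0) → VC-HIT  vc=[2]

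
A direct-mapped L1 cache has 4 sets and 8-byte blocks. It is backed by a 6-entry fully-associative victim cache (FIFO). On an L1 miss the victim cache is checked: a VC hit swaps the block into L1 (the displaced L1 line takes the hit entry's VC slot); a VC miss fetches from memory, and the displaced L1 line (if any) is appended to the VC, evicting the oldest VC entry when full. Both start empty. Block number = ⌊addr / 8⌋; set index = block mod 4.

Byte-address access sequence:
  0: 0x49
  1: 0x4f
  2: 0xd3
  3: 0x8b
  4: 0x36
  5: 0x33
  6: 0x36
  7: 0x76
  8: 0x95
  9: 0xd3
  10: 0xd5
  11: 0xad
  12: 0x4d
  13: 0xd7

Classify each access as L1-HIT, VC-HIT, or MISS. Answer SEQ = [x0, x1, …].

SEQ = [MISS, L1-HIT, MISS, MISS, MISS, L1-HIT, L1-HIT, MISS, MISS, VC-HIT, L1-HIT, MISS, VC-HIT, L1-HIT]

  [0] addr=0x49 blk=9 s=1: MISS | VC []
  [1] addr=0x4f blk=9 s=1: L1-HIT | VC []
  [2] addr=0xd3 blk=26 s=2: MISS | VC []
  [3] addr=0x8b blk=17 s=1: MISS | VC [9]
  [4] addr=0x36 blk=6 s=2: MISS | VC [9, 26]
  [5] addr=0x33 blk=6 s=2: L1-HIT | VC [9, 26]
  [6] addr=0x36 blk=6 s=2: L1-HIT | VC [9, 26]
  [7] addr=0x76 blk=14 s=2: MISS | VC [9, 26, 6]
  [8] addr=0x95 blk=18 s=2: MISS | VC [9, 26, 6, 14]
  [9] addr=0xd3 blk=26 s=2: VC-HIT | VC [9, 18, 6, 14]
  [10] addr=0xd5 blk=26 s=2: L1-HIT | VC [9, 18, 6, 14]
  [11] addr=0xad blk=21 s=1: MISS | VC [9, 18, 6, 14, 17]
  [12] addr=0x4d blk=9 s=1: VC-HIT | VC [21, 18, 6, 14, 17]
  [13] addr=0xd7 blk=26 s=2: L1-HIT | VC [21, 18, 6, 14, 17]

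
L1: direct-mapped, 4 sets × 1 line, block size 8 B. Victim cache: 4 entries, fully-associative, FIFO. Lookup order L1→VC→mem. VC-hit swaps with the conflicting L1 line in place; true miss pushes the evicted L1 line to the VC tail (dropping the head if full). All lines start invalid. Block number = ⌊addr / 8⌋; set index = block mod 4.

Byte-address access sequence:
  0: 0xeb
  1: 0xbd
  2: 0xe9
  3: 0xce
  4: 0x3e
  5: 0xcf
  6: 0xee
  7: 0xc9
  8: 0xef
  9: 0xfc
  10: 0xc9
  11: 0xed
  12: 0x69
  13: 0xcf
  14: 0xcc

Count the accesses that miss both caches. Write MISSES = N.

0: 0xeb (blk 29, set 1) → MISS  vc=[]
1: 0xbd (blk 23, set 3) → MISS  vc=[]
2: 0xe9 (blk 29, set 1) → L1-HIT  vc=[]
3: 0xce (blk 25, set 1) → MISS  vc=[29]
4: 0x3e (blk 7, set 3) → MISS  vc=[29, 23]
5: 0xcf (blk 25, set 1) → L1-HIT  vc=[29, 23]
6: 0xee (blk 29, set 1) → VC-HIT  vc=[25, 23]
7: 0xc9 (blk 25, set 1) → VC-HIT  vc=[29, 23]
8: 0xef (blk 29, set 1) → VC-HIT  vc=[25, 23]
9: 0xfc (blk 31, set 3) → MISS  vc=[25, 23, 7]
10: 0xc9 (blk 25, set 1) → VC-HIT  vc=[29, 23, 7]
11: 0xed (blk 29, set 1) → VC-HIT  vc=[25, 23, 7]
12: 0x69 (blk 13, set 1) → MISS  vc=[25, 23, 7, 29]
13: 0xcf (blk 25, set 1) → VC-HIT  vc=[13, 23, 7, 29]
14: 0xcc (blk 25, set 1) → L1-HIT  vc=[13, 23, 7, 29]

MISSES = 6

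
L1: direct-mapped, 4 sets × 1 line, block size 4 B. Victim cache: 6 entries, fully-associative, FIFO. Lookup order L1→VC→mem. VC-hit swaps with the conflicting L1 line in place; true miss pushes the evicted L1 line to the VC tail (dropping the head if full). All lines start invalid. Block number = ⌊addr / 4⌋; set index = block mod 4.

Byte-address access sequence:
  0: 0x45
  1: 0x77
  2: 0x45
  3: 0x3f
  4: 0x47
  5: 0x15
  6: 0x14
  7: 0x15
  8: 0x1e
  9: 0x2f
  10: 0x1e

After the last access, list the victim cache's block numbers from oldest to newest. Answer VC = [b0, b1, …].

VC = [29, 17, 15, 11]

  [0] addr=0x45 blk=17 s=1: MISS | VC []
  [1] addr=0x77 blk=29 s=1: MISS | VC [17]
  [2] addr=0x45 blk=17 s=1: VC-HIT | VC [29]
  [3] addr=0x3f blk=15 s=3: MISS | VC [29]
  [4] addr=0x47 blk=17 s=1: L1-HIT | VC [29]
  [5] addr=0x15 blk=5 s=1: MISS | VC [29, 17]
  [6] addr=0x14 blk=5 s=1: L1-HIT | VC [29, 17]
  [7] addr=0x15 blk=5 s=1: L1-HIT | VC [29, 17]
  [8] addr=0x1e blk=7 s=3: MISS | VC [29, 17, 15]
  [9] addr=0x2f blk=11 s=3: MISS | VC [29, 17, 15, 7]
  [10] addr=0x1e blk=7 s=3: VC-HIT | VC [29, 17, 15, 11]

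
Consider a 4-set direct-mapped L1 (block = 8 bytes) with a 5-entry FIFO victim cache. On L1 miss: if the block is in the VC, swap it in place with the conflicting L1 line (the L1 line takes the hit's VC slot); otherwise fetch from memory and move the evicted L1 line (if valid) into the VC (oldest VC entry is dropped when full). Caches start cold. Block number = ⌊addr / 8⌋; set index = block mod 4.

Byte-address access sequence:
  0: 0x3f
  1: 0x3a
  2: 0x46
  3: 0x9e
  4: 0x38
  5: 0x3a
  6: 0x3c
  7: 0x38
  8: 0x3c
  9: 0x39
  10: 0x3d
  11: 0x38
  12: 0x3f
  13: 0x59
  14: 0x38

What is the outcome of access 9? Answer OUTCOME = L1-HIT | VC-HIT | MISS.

OUTCOME = L1-HIT

0: 0x3f (blk 7, set 3) → MISS  vc=[]
1: 0x3a (blk 7, set 3) → L1-HIT  vc=[]
2: 0x46 (blk 8, set 0) → MISS  vc=[]
3: 0x9e (blk 19, set 3) → MISS  vc=[7]
4: 0x38 (blk 7, set 3) → VC-HIT  vc=[19]
5: 0x3a (blk 7, set 3) → L1-HIT  vc=[19]
6: 0x3c (blk 7, set 3) → L1-HIT  vc=[19]
7: 0x38 (blk 7, set 3) → L1-HIT  vc=[19]
8: 0x3c (blk 7, set 3) → L1-HIT  vc=[19]
9: 0x39 (blk 7, set 3) → L1-HIT  vc=[19]
10: 0x3d (blk 7, set 3) → L1-HIT  vc=[19]
11: 0x38 (blk 7, set 3) → L1-HIT  vc=[19]
12: 0x3f (blk 7, set 3) → L1-HIT  vc=[19]
13: 0x59 (blk 11, set 3) → MISS  vc=[19, 7]
14: 0x38 (blk 7, set 3) → VC-HIT  vc=[19, 11]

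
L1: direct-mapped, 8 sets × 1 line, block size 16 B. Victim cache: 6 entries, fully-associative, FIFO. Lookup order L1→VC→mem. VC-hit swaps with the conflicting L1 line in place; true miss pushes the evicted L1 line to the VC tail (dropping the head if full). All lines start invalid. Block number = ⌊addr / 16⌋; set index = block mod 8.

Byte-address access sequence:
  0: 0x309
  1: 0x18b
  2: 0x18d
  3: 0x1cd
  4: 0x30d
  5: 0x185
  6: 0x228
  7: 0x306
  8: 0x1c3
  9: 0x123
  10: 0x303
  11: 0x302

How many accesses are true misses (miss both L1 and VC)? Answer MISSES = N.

#0 0x309→b48/s0 MISS; vc=[]
#1 0x18b→b24/s0 MISS; vc=[48]
#2 0x18d→b24/s0 L1-HIT; vc=[48]
#3 0x1cd→b28/s4 MISS; vc=[48]
#4 0x30d→b48/s0 VC-HIT; vc=[24]
#5 0x185→b24/s0 VC-HIT; vc=[48]
#6 0x228→b34/s2 MISS; vc=[48]
#7 0x306→b48/s0 VC-HIT; vc=[24]
#8 0x1c3→b28/s4 L1-HIT; vc=[24]
#9 0x123→b18/s2 MISS; vc=[24,34]
#10 0x303→b48/s0 L1-HIT; vc=[24,34]
#11 0x302→b48/s0 L1-HIT; vc=[24,34]

MISSES = 5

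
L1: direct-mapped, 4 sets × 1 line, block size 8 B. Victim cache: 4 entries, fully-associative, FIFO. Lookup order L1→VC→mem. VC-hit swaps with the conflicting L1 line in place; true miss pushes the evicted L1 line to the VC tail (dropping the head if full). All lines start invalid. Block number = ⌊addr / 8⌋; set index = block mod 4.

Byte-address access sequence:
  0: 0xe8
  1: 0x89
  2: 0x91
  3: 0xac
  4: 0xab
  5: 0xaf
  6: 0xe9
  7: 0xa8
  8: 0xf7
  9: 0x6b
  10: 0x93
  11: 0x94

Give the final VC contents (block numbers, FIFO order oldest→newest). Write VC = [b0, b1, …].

VC = [29, 17, 30, 21]

0: 0xe8 (blk 29, set 1) → MISS  vc=[]
1: 0x89 (blk 17, set 1) → MISS  vc=[29]
2: 0x91 (blk 18, set 2) → MISS  vc=[29]
3: 0xac (blk 21, set 1) → MISS  vc=[29, 17]
4: 0xab (blk 21, set 1) → L1-HIT  vc=[29, 17]
5: 0xaf (blk 21, set 1) → L1-HIT  vc=[29, 17]
6: 0xe9 (blk 29, set 1) → VC-HIT  vc=[21, 17]
7: 0xa8 (blk 21, set 1) → VC-HIT  vc=[29, 17]
8: 0xf7 (blk 30, set 2) → MISS  vc=[29, 17, 18]
9: 0x6b (blk 13, set 1) → MISS  vc=[29, 17, 18, 21]
10: 0x93 (blk 18, set 2) → VC-HIT  vc=[29, 17, 30, 21]
11: 0x94 (blk 18, set 2) → L1-HIT  vc=[29, 17, 30, 21]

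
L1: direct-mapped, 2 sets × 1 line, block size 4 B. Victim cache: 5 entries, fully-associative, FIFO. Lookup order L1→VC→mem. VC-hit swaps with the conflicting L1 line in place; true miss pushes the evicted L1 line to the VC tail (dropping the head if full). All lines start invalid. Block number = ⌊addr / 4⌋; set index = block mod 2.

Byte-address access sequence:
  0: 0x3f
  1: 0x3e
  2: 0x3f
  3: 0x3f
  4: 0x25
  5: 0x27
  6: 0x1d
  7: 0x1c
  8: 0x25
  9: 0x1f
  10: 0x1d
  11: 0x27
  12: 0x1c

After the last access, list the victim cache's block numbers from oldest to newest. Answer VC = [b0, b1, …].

VC = [15, 9]

  [0] addr=0x3f blk=15 s=1: MISS | VC []
  [1] addr=0x3e blk=15 s=1: L1-HIT | VC []
  [2] addr=0x3f blk=15 s=1: L1-HIT | VC []
  [3] addr=0x3f blk=15 s=1: L1-HIT | VC []
  [4] addr=0x25 blk=9 s=1: MISS | VC [15]
  [5] addr=0x27 blk=9 s=1: L1-HIT | VC [15]
  [6] addr=0x1d blk=7 s=1: MISS | VC [15, 9]
  [7] addr=0x1c blk=7 s=1: L1-HIT | VC [15, 9]
  [8] addr=0x25 blk=9 s=1: VC-HIT | VC [15, 7]
  [9] addr=0x1f blk=7 s=1: VC-HIT | VC [15, 9]
  [10] addr=0x1d blk=7 s=1: L1-HIT | VC [15, 9]
  [11] addr=0x27 blk=9 s=1: VC-HIT | VC [15, 7]
  [12] addr=0x1c blk=7 s=1: VC-HIT | VC [15, 9]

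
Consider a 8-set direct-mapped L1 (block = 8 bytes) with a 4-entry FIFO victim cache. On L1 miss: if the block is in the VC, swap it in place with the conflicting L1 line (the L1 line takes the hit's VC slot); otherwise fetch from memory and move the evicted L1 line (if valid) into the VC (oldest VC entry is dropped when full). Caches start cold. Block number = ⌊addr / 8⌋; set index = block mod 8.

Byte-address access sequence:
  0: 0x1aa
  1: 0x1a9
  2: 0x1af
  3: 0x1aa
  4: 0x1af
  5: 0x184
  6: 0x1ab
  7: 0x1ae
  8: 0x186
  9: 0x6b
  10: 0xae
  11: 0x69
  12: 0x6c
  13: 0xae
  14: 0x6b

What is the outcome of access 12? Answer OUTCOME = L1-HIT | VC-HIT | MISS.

OUTCOME = L1-HIT

0: 0x1aa (blk 53, set 5) → MISS  vc=[]
1: 0x1a9 (blk 53, set 5) → L1-HIT  vc=[]
2: 0x1af (blk 53, set 5) → L1-HIT  vc=[]
3: 0x1aa (blk 53, set 5) → L1-HIT  vc=[]
4: 0x1af (blk 53, set 5) → L1-HIT  vc=[]
5: 0x184 (blk 48, set 0) → MISS  vc=[]
6: 0x1ab (blk 53, set 5) → L1-HIT  vc=[]
7: 0x1ae (blk 53, set 5) → L1-HIT  vc=[]
8: 0x186 (blk 48, set 0) → L1-HIT  vc=[]
9: 0x6b (blk 13, set 5) → MISS  vc=[53]
10: 0xae (blk 21, set 5) → MISS  vc=[53, 13]
11: 0x69 (blk 13, set 5) → VC-HIT  vc=[53, 21]
12: 0x6c (blk 13, set 5) → L1-HIT  vc=[53, 21]
13: 0xae (blk 21, set 5) → VC-HIT  vc=[53, 13]
14: 0x6b (blk 13, set 5) → VC-HIT  vc=[53, 21]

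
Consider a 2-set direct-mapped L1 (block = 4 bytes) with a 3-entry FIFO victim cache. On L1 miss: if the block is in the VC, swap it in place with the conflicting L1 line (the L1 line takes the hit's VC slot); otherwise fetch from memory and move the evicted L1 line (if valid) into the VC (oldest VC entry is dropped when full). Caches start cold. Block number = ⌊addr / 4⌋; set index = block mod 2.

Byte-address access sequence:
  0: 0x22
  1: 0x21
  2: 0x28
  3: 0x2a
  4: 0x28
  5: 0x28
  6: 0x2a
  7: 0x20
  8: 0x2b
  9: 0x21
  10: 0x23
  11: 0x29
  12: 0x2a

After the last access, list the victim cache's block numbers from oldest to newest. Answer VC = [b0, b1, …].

VC = [8]

#0 0x22→b8/s0 MISS; vc=[]
#1 0x21→b8/s0 L1-HIT; vc=[]
#2 0x28→b10/s0 MISS; vc=[8]
#3 0x2a→b10/s0 L1-HIT; vc=[8]
#4 0x28→b10/s0 L1-HIT; vc=[8]
#5 0x28→b10/s0 L1-HIT; vc=[8]
#6 0x2a→b10/s0 L1-HIT; vc=[8]
#7 0x20→b8/s0 VC-HIT; vc=[10]
#8 0x2b→b10/s0 VC-HIT; vc=[8]
#9 0x21→b8/s0 VC-HIT; vc=[10]
#10 0x23→b8/s0 L1-HIT; vc=[10]
#11 0x29→b10/s0 VC-HIT; vc=[8]
#12 0x2a→b10/s0 L1-HIT; vc=[8]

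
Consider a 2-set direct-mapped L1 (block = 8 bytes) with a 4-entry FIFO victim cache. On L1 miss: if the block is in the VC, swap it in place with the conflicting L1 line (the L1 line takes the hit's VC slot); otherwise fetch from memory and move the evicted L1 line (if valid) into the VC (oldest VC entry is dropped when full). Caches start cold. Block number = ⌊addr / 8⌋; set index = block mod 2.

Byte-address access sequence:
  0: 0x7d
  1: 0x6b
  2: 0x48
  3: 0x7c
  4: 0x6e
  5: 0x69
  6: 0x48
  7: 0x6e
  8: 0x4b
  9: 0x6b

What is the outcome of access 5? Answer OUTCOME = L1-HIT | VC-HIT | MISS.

OUTCOME = L1-HIT

#0 0x7d→b15/s1 MISS; vc=[]
#1 0x6b→b13/s1 MISS; vc=[15]
#2 0x48→b9/s1 MISS; vc=[15,13]
#3 0x7c→b15/s1 VC-HIT; vc=[9,13]
#4 0x6e→b13/s1 VC-HIT; vc=[9,15]
#5 0x69→b13/s1 L1-HIT; vc=[9,15]
#6 0x48→b9/s1 VC-HIT; vc=[13,15]
#7 0x6e→b13/s1 VC-HIT; vc=[9,15]
#8 0x4b→b9/s1 VC-HIT; vc=[13,15]
#9 0x6b→b13/s1 VC-HIT; vc=[9,15]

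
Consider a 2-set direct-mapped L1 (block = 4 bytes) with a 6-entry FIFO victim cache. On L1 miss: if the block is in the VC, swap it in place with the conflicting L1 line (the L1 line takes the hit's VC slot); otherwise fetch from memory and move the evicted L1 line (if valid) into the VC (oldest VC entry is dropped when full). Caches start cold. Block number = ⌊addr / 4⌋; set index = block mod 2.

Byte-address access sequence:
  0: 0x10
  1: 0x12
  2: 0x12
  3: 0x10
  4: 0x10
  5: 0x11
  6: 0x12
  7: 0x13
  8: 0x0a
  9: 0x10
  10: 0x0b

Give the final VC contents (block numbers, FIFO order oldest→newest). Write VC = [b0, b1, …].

VC = [4]

#0 0x10→b4/s0 MISS; vc=[]
#1 0x12→b4/s0 L1-HIT; vc=[]
#2 0x12→b4/s0 L1-HIT; vc=[]
#3 0x10→b4/s0 L1-HIT; vc=[]
#4 0x10→b4/s0 L1-HIT; vc=[]
#5 0x11→b4/s0 L1-HIT; vc=[]
#6 0x12→b4/s0 L1-HIT; vc=[]
#7 0x13→b4/s0 L1-HIT; vc=[]
#8 0xa→b2/s0 MISS; vc=[4]
#9 0x10→b4/s0 VC-HIT; vc=[2]
#10 0xb→b2/s0 VC-HIT; vc=[4]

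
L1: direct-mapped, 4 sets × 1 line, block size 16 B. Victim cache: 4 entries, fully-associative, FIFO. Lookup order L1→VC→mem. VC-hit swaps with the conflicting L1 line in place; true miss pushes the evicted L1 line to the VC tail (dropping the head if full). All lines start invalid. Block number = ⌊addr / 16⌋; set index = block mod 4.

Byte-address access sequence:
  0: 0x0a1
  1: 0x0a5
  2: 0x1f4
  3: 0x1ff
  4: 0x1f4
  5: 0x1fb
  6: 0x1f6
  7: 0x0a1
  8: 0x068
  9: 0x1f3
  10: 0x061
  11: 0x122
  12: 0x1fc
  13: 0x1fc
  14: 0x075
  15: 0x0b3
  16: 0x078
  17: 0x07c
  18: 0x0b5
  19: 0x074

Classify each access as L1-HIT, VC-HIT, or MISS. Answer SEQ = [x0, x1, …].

SEQ = [MISS, L1-HIT, MISS, L1-HIT, L1-HIT, L1-HIT, L1-HIT, L1-HIT, MISS, L1-HIT, L1-HIT, MISS, L1-HIT, L1-HIT, MISS, MISS, VC-HIT, L1-HIT, VC-HIT, VC-HIT]

#0 0xa1→b10/s2 MISS; vc=[]
#1 0xa5→b10/s2 L1-HIT; vc=[]
#2 0x1f4→b31/s3 MISS; vc=[]
#3 0x1ff→b31/s3 L1-HIT; vc=[]
#4 0x1f4→b31/s3 L1-HIT; vc=[]
#5 0x1fb→b31/s3 L1-HIT; vc=[]
#6 0x1f6→b31/s3 L1-HIT; vc=[]
#7 0xa1→b10/s2 L1-HIT; vc=[]
#8 0x68→b6/s2 MISS; vc=[10]
#9 0x1f3→b31/s3 L1-HIT; vc=[10]
#10 0x61→b6/s2 L1-HIT; vc=[10]
#11 0x122→b18/s2 MISS; vc=[10,6]
#12 0x1fc→b31/s3 L1-HIT; vc=[10,6]
#13 0x1fc→b31/s3 L1-HIT; vc=[10,6]
#14 0x75→b7/s3 MISS; vc=[10,6,31]
#15 0xb3→b11/s3 MISS; vc=[10,6,31,7]
#16 0x78→b7/s3 VC-HIT; vc=[10,6,31,11]
#17 0x7c→b7/s3 L1-HIT; vc=[10,6,31,11]
#18 0xb5→b11/s3 VC-HIT; vc=[10,6,31,7]
#19 0x74→b7/s3 VC-HIT; vc=[10,6,31,11]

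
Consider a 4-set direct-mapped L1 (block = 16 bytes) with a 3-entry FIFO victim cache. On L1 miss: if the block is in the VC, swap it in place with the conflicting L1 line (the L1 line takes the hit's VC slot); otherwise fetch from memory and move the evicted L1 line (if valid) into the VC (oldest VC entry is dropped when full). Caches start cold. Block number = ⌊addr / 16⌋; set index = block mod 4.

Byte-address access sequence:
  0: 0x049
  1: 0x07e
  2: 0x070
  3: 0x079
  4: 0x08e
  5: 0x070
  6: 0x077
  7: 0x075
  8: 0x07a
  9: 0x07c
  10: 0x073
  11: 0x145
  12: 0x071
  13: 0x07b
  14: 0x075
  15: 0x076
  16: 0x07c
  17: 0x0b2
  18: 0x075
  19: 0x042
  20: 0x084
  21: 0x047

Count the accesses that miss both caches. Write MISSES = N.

MISSES = 5

  [0] addr=0x49 blk=4 s=0: MISS | VC []
  [1] addr=0x7e blk=7 s=3: MISS | VC []
  [2] addr=0x70 blk=7 s=3: L1-HIT | VC []
  [3] addr=0x79 blk=7 s=3: L1-HIT | VC []
  [4] addr=0x8e blk=8 s=0: MISS | VC [4]
  [5] addr=0x70 blk=7 s=3: L1-HIT | VC [4]
  [6] addr=0x77 blk=7 s=3: L1-HIT | VC [4]
  [7] addr=0x75 blk=7 s=3: L1-HIT | VC [4]
  [8] addr=0x7a blk=7 s=3: L1-HIT | VC [4]
  [9] addr=0x7c blk=7 s=3: L1-HIT | VC [4]
  [10] addr=0x73 blk=7 s=3: L1-HIT | VC [4]
  [11] addr=0x145 blk=20 s=0: MISS | VC [4, 8]
  [12] addr=0x71 blk=7 s=3: L1-HIT | VC [4, 8]
  [13] addr=0x7b blk=7 s=3: L1-HIT | VC [4, 8]
  [14] addr=0x75 blk=7 s=3: L1-HIT | VC [4, 8]
  [15] addr=0x76 blk=7 s=3: L1-HIT | VC [4, 8]
  [16] addr=0x7c blk=7 s=3: L1-HIT | VC [4, 8]
  [17] addr=0xb2 blk=11 s=3: MISS | VC [4, 8, 7]
  [18] addr=0x75 blk=7 s=3: VC-HIT | VC [4, 8, 11]
  [19] addr=0x42 blk=4 s=0: VC-HIT | VC [20, 8, 11]
  [20] addr=0x84 blk=8 s=0: VC-HIT | VC [20, 4, 11]
  [21] addr=0x47 blk=4 s=0: VC-HIT | VC [20, 8, 11]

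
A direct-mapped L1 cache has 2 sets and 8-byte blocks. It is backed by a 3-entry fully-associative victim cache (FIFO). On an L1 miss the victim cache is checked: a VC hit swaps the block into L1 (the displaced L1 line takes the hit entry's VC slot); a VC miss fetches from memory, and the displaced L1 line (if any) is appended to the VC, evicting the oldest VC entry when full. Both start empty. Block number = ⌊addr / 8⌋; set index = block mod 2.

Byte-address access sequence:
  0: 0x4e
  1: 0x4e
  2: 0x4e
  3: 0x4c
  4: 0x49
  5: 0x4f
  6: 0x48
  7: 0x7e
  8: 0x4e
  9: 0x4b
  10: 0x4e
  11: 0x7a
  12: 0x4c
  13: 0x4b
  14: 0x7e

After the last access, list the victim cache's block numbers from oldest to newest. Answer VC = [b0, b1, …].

VC = [9]

0: 0x4e (blk 9, set 1) → MISS  vc=[]
1: 0x4e (blk 9, set 1) → L1-HIT  vc=[]
2: 0x4e (blk 9, set 1) → L1-HIT  vc=[]
3: 0x4c (blk 9, set 1) → L1-HIT  vc=[]
4: 0x49 (blk 9, set 1) → L1-HIT  vc=[]
5: 0x4f (blk 9, set 1) → L1-HIT  vc=[]
6: 0x48 (blk 9, set 1) → L1-HIT  vc=[]
7: 0x7e (blk 15, set 1) → MISS  vc=[9]
8: 0x4e (blk 9, set 1) → VC-HIT  vc=[15]
9: 0x4b (blk 9, set 1) → L1-HIT  vc=[15]
10: 0x4e (blk 9, set 1) → L1-HIT  vc=[15]
11: 0x7a (blk 15, set 1) → VC-HIT  vc=[9]
12: 0x4c (blk 9, set 1) → VC-HIT  vc=[15]
13: 0x4b (blk 9, set 1) → L1-HIT  vc=[15]
14: 0x7e (blk 15, set 1) → VC-HIT  vc=[9]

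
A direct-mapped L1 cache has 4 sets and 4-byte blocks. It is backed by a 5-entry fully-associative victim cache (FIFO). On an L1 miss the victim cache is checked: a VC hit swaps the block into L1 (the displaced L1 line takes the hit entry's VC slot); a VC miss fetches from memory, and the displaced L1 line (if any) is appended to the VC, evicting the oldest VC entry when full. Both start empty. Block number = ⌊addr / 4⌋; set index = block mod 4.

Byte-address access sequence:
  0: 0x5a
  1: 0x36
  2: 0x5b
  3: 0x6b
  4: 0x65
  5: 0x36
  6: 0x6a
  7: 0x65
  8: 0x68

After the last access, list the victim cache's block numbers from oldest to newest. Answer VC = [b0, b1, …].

VC = [22, 13]

0: 0x5a (blk 22, set 2) → MISS  vc=[]
1: 0x36 (blk 13, set 1) → MISS  vc=[]
2: 0x5b (blk 22, set 2) → L1-HIT  vc=[]
3: 0x6b (blk 26, set 2) → MISS  vc=[22]
4: 0x65 (blk 25, set 1) → MISS  vc=[22, 13]
5: 0x36 (blk 13, set 1) → VC-HIT  vc=[22, 25]
6: 0x6a (blk 26, set 2) → L1-HIT  vc=[22, 25]
7: 0x65 (blk 25, set 1) → VC-HIT  vc=[22, 13]
8: 0x68 (blk 26, set 2) → L1-HIT  vc=[22, 13]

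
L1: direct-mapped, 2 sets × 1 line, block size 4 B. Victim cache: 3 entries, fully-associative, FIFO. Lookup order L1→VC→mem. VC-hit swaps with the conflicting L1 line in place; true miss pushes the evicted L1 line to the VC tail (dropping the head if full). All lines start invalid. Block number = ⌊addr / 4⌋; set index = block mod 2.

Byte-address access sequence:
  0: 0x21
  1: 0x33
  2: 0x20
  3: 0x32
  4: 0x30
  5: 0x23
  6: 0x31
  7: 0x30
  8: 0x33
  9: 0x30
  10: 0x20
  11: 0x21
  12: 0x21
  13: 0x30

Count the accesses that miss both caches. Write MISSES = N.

MISSES = 2

0: 0x21 (blk 8, set 0) → MISS  vc=[]
1: 0x33 (blk 12, set 0) → MISS  vc=[8]
2: 0x20 (blk 8, set 0) → VC-HIT  vc=[12]
3: 0x32 (blk 12, set 0) → VC-HIT  vc=[8]
4: 0x30 (blk 12, set 0) → L1-HIT  vc=[8]
5: 0x23 (blk 8, set 0) → VC-HIT  vc=[12]
6: 0x31 (blk 12, set 0) → VC-HIT  vc=[8]
7: 0x30 (blk 12, set 0) → L1-HIT  vc=[8]
8: 0x33 (blk 12, set 0) → L1-HIT  vc=[8]
9: 0x30 (blk 12, set 0) → L1-HIT  vc=[8]
10: 0x20 (blk 8, set 0) → VC-HIT  vc=[12]
11: 0x21 (blk 8, set 0) → L1-HIT  vc=[12]
12: 0x21 (blk 8, set 0) → L1-HIT  vc=[12]
13: 0x30 (blk 12, set 0) → VC-HIT  vc=[8]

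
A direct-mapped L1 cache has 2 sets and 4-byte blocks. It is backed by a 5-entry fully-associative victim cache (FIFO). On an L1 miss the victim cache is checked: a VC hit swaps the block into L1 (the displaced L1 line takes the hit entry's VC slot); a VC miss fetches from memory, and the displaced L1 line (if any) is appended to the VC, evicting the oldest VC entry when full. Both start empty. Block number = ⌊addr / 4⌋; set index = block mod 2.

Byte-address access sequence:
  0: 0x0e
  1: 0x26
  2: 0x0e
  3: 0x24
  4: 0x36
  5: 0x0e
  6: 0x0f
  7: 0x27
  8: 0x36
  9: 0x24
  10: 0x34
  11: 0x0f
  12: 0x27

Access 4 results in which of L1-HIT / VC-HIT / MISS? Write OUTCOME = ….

  [0] addr=0xe blk=3 s=1: MISS | VC []
  [1] addr=0x26 blk=9 s=1: MISS | VC [3]
  [2] addr=0xe blk=3 s=1: VC-HIT | VC [9]
  [3] addr=0x24 blk=9 s=1: VC-HIT | VC [3]
  [4] addr=0x36 blk=13 s=1: MISS | VC [3, 9]
  [5] addr=0xe blk=3 s=1: VC-HIT | VC [13, 9]
  [6] addr=0xf blk=3 s=1: L1-HIT | VC [13, 9]
  [7] addr=0x27 blk=9 s=1: VC-HIT | VC [13, 3]
  [8] addr=0x36 blk=13 s=1: VC-HIT | VC [9, 3]
  [9] addr=0x24 blk=9 s=1: VC-HIT | VC [13, 3]
  [10] addr=0x34 blk=13 s=1: VC-HIT | VC [9, 3]
  [11] addr=0xf blk=3 s=1: VC-HIT | VC [9, 13]
  [12] addr=0x27 blk=9 s=1: VC-HIT | VC [3, 13]

OUTCOME = MISS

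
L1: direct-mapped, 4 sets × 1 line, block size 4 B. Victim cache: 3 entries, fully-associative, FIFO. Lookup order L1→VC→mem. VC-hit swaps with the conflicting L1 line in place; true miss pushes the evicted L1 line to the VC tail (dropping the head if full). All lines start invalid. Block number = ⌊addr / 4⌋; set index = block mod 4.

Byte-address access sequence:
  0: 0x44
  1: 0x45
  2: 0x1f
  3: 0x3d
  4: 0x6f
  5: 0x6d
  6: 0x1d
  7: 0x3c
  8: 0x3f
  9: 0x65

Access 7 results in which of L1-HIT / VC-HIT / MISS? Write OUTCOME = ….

  [0] addr=0x44 blk=17 s=1: MISS | VC []
  [1] addr=0x45 blk=17 s=1: L1-HIT | VC []
  [2] addr=0x1f blk=7 s=3: MISS | VC []
  [3] addr=0x3d blk=15 s=3: MISS | VC [7]
  [4] addr=0x6f blk=27 s=3: MISS | VC [7, 15]
  [5] addr=0x6d blk=27 s=3: L1-HIT | VC [7, 15]
  [6] addr=0x1d blk=7 s=3: VC-HIT | VC [27, 15]
  [7] addr=0x3c blk=15 s=3: VC-HIT | VC [27, 7]
  [8] addr=0x3f blk=15 s=3: L1-HIT | VC [27, 7]
  [9] addr=0x65 blk=25 s=1: MISS | VC [27, 7, 17]

OUTCOME = VC-HIT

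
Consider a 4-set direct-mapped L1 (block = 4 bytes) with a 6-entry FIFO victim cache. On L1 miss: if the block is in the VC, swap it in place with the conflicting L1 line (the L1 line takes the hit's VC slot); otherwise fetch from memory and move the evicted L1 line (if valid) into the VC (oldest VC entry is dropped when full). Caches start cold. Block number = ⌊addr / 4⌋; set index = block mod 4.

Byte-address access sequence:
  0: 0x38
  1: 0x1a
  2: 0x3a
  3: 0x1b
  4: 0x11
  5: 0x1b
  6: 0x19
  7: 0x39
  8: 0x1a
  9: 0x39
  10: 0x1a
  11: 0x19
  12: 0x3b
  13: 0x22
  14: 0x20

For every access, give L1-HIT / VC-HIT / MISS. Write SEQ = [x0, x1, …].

SEQ = [MISS, MISS, VC-HIT, VC-HIT, MISS, L1-HIT, L1-HIT, VC-HIT, VC-HIT, VC-HIT, VC-HIT, L1-HIT, VC-HIT, MISS, L1-HIT]

  [0] addr=0x38 blk=14 s=2: MISS | VC []
  [1] addr=0x1a blk=6 s=2: MISS | VC [14]
  [2] addr=0x3a blk=14 s=2: VC-HIT | VC [6]
  [3] addr=0x1b blk=6 s=2: VC-HIT | VC [14]
  [4] addr=0x11 blk=4 s=0: MISS | VC [14]
  [5] addr=0x1b blk=6 s=2: L1-HIT | VC [14]
  [6] addr=0x19 blk=6 s=2: L1-HIT | VC [14]
  [7] addr=0x39 blk=14 s=2: VC-HIT | VC [6]
  [8] addr=0x1a blk=6 s=2: VC-HIT | VC [14]
  [9] addr=0x39 blk=14 s=2: VC-HIT | VC [6]
  [10] addr=0x1a blk=6 s=2: VC-HIT | VC [14]
  [11] addr=0x19 blk=6 s=2: L1-HIT | VC [14]
  [12] addr=0x3b blk=14 s=2: VC-HIT | VC [6]
  [13] addr=0x22 blk=8 s=0: MISS | VC [6, 4]
  [14] addr=0x20 blk=8 s=0: L1-HIT | VC [6, 4]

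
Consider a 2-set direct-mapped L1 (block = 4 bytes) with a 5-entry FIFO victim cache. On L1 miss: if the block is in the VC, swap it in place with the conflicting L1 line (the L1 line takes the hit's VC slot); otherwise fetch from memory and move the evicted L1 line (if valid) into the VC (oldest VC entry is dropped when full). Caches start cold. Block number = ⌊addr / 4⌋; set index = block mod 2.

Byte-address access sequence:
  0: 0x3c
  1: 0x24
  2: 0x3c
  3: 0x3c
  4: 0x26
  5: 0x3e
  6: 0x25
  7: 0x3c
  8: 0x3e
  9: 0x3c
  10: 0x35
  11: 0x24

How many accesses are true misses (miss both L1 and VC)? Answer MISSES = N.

MISSES = 3

  [0] addr=0x3c blk=15 s=1: MISS | VC []
  [1] addr=0x24 blk=9 s=1: MISS | VC [15]
  [2] addr=0x3c blk=15 s=1: VC-HIT | VC [9]
  [3] addr=0x3c blk=15 s=1: L1-HIT | VC [9]
  [4] addr=0x26 blk=9 s=1: VC-HIT | VC [15]
  [5] addr=0x3e blk=15 s=1: VC-HIT | VC [9]
  [6] addr=0x25 blk=9 s=1: VC-HIT | VC [15]
  [7] addr=0x3c blk=15 s=1: VC-HIT | VC [9]
  [8] addr=0x3e blk=15 s=1: L1-HIT | VC [9]
  [9] addr=0x3c blk=15 s=1: L1-HIT | VC [9]
  [10] addr=0x35 blk=13 s=1: MISS | VC [9, 15]
  [11] addr=0x24 blk=9 s=1: VC-HIT | VC [13, 15]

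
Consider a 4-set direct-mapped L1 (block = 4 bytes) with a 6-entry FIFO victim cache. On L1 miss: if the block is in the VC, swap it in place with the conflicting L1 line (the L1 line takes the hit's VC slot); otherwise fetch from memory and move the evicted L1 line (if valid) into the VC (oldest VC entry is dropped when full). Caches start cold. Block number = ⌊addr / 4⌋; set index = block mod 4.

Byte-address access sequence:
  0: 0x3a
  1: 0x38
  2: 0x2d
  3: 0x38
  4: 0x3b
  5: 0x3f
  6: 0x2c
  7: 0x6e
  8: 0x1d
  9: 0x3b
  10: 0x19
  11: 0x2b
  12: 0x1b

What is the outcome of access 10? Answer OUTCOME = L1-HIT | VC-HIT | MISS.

OUTCOME = MISS

  [0] addr=0x3a blk=14 s=2: MISS | VC []
  [1] addr=0x38 blk=14 s=2: L1-HIT | VC []
  [2] addr=0x2d blk=11 s=3: MISS | VC []
  [3] addr=0x38 blk=14 s=2: L1-HIT | VC []
  [4] addr=0x3b blk=14 s=2: L1-HIT | VC []
  [5] addr=0x3f blk=15 s=3: MISS | VC [11]
  [6] addr=0x2c blk=11 s=3: VC-HIT | VC [15]
  [7] addr=0x6e blk=27 s=3: MISS | VC [15, 11]
  [8] addr=0x1d blk=7 s=3: MISS | VC [15, 11, 27]
  [9] addr=0x3b blk=14 s=2: L1-HIT | VC [15, 11, 27]
  [10] addr=0x19 blk=6 s=2: MISS | VC [15, 11, 27, 14]
  [11] addr=0x2b blk=10 s=2: MISS | VC [15, 11, 27, 14, 6]
  [12] addr=0x1b blk=6 s=2: VC-HIT | VC [15, 11, 27, 14, 10]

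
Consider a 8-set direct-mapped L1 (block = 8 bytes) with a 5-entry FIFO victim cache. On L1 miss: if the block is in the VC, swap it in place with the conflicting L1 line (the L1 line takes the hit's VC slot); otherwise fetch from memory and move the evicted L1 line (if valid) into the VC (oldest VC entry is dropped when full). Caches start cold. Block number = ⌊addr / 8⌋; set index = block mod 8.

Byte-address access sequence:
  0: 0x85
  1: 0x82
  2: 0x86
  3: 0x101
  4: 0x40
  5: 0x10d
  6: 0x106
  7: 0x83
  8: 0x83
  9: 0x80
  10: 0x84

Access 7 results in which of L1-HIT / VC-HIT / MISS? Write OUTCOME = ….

0: 0x85 (blk 16, set 0) → MISS  vc=[]
1: 0x82 (blk 16, set 0) → L1-HIT  vc=[]
2: 0x86 (blk 16, set 0) → L1-HIT  vc=[]
3: 0x101 (blk 32, set 0) → MISS  vc=[16]
4: 0x40 (blk 8, set 0) → MISS  vc=[16, 32]
5: 0x10d (blk 33, set 1) → MISS  vc=[16, 32]
6: 0x106 (blk 32, set 0) → VC-HIT  vc=[16, 8]
7: 0x83 (blk 16, set 0) → VC-HIT  vc=[32, 8]
8: 0x83 (blk 16, set 0) → L1-HIT  vc=[32, 8]
9: 0x80 (blk 16, set 0) → L1-HIT  vc=[32, 8]
10: 0x84 (blk 16, set 0) → L1-HIT  vc=[32, 8]

OUTCOME = VC-HIT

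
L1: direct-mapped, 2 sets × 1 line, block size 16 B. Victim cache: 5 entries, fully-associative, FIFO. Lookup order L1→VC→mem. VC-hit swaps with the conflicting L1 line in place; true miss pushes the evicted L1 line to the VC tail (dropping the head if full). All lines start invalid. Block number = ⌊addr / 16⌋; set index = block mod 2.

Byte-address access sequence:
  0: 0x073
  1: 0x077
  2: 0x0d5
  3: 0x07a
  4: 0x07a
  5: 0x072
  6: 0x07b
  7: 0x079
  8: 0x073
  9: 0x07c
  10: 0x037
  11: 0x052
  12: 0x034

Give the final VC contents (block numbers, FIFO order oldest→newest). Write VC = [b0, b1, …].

VC = [13, 7, 5]

  [0] addr=0x73 blk=7 s=1: MISS | VC []
  [1] addr=0x77 blk=7 s=1: L1-HIT | VC []
  [2] addr=0xd5 blk=13 s=1: MISS | VC [7]
  [3] addr=0x7a blk=7 s=1: VC-HIT | VC [13]
  [4] addr=0x7a blk=7 s=1: L1-HIT | VC [13]
  [5] addr=0x72 blk=7 s=1: L1-HIT | VC [13]
  [6] addr=0x7b blk=7 s=1: L1-HIT | VC [13]
  [7] addr=0x79 blk=7 s=1: L1-HIT | VC [13]
  [8] addr=0x73 blk=7 s=1: L1-HIT | VC [13]
  [9] addr=0x7c blk=7 s=1: L1-HIT | VC [13]
  [10] addr=0x37 blk=3 s=1: MISS | VC [13, 7]
  [11] addr=0x52 blk=5 s=1: MISS | VC [13, 7, 3]
  [12] addr=0x34 blk=3 s=1: VC-HIT | VC [13, 7, 5]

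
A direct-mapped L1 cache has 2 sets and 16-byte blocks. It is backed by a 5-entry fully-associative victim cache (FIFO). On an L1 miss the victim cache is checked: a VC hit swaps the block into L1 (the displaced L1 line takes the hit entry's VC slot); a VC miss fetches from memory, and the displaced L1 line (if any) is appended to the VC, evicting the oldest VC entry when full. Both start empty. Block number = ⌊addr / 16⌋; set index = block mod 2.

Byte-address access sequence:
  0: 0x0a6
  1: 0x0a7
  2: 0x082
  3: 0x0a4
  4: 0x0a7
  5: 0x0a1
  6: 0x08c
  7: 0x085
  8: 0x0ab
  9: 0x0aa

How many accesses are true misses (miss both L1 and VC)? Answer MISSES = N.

  [0] addr=0xa6 blk=10 s=0: MISS | VC []
  [1] addr=0xa7 blk=10 s=0: L1-HIT | VC []
  [2] addr=0x82 blk=8 s=0: MISS | VC [10]
  [3] addr=0xa4 blk=10 s=0: VC-HIT | VC [8]
  [4] addr=0xa7 blk=10 s=0: L1-HIT | VC [8]
  [5] addr=0xa1 blk=10 s=0: L1-HIT | VC [8]
  [6] addr=0x8c blk=8 s=0: VC-HIT | VC [10]
  [7] addr=0x85 blk=8 s=0: L1-HIT | VC [10]
  [8] addr=0xab blk=10 s=0: VC-HIT | VC [8]
  [9] addr=0xaa blk=10 s=0: L1-HIT | VC [8]

MISSES = 2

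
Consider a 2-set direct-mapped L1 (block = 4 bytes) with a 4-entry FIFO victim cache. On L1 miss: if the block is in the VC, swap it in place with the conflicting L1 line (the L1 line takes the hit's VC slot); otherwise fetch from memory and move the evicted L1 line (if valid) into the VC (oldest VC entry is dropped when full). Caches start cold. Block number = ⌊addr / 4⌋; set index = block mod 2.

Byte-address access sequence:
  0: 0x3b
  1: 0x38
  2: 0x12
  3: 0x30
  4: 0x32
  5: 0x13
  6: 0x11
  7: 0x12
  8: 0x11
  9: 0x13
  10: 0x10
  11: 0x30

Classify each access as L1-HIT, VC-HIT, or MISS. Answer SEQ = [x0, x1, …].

SEQ = [MISS, L1-HIT, MISS, MISS, L1-HIT, VC-HIT, L1-HIT, L1-HIT, L1-HIT, L1-HIT, L1-HIT, VC-HIT]

  [0] addr=0x3b blk=14 s=0: MISS | VC []
  [1] addr=0x38 blk=14 s=0: L1-HIT | VC []
  [2] addr=0x12 blk=4 s=0: MISS | VC [14]
  [3] addr=0x30 blk=12 s=0: MISS | VC [14, 4]
  [4] addr=0x32 blk=12 s=0: L1-HIT | VC [14, 4]
  [5] addr=0x13 blk=4 s=0: VC-HIT | VC [14, 12]
  [6] addr=0x11 blk=4 s=0: L1-HIT | VC [14, 12]
  [7] addr=0x12 blk=4 s=0: L1-HIT | VC [14, 12]
  [8] addr=0x11 blk=4 s=0: L1-HIT | VC [14, 12]
  [9] addr=0x13 blk=4 s=0: L1-HIT | VC [14, 12]
  [10] addr=0x10 blk=4 s=0: L1-HIT | VC [14, 12]
  [11] addr=0x30 blk=12 s=0: VC-HIT | VC [14, 4]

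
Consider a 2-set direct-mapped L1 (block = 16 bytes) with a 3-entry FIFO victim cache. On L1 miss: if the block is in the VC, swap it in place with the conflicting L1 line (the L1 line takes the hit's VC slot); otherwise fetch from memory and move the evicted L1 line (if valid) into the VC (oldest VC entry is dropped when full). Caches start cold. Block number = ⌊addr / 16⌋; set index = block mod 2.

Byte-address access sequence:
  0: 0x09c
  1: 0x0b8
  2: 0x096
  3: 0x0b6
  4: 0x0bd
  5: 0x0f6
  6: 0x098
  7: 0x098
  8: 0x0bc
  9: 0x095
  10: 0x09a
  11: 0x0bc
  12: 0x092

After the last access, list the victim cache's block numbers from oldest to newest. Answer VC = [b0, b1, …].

#0 0x9c→b9/s1 MISS; vc=[]
#1 0xb8→b11/s1 MISS; vc=[9]
#2 0x96→b9/s1 VC-HIT; vc=[11]
#3 0xb6→b11/s1 VC-HIT; vc=[9]
#4 0xbd→b11/s1 L1-HIT; vc=[9]
#5 0xf6→b15/s1 MISS; vc=[9,11]
#6 0x98→b9/s1 VC-HIT; vc=[15,11]
#7 0x98→b9/s1 L1-HIT; vc=[15,11]
#8 0xbc→b11/s1 VC-HIT; vc=[15,9]
#9 0x95→b9/s1 VC-HIT; vc=[15,11]
#10 0x9a→b9/s1 L1-HIT; vc=[15,11]
#11 0xbc→b11/s1 VC-HIT; vc=[15,9]
#12 0x92→b9/s1 VC-HIT; vc=[15,11]

VC = [15, 11]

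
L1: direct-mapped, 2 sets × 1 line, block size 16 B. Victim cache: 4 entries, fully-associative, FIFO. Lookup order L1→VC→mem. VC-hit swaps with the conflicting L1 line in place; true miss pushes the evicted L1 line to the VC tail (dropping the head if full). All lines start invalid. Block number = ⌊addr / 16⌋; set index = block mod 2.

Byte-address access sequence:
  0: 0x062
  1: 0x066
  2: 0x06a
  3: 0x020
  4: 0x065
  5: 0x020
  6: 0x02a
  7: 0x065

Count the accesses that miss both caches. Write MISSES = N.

0: 0x62 (blk 6, set 0) → MISS  vc=[]
1: 0x66 (blk 6, set 0) → L1-HIT  vc=[]
2: 0x6a (blk 6, set 0) → L1-HIT  vc=[]
3: 0x20 (blk 2, set 0) → MISS  vc=[6]
4: 0x65 (blk 6, set 0) → VC-HIT  vc=[2]
5: 0x20 (blk 2, set 0) → VC-HIT  vc=[6]
6: 0x2a (blk 2, set 0) → L1-HIT  vc=[6]
7: 0x65 (blk 6, set 0) → VC-HIT  vc=[2]

MISSES = 2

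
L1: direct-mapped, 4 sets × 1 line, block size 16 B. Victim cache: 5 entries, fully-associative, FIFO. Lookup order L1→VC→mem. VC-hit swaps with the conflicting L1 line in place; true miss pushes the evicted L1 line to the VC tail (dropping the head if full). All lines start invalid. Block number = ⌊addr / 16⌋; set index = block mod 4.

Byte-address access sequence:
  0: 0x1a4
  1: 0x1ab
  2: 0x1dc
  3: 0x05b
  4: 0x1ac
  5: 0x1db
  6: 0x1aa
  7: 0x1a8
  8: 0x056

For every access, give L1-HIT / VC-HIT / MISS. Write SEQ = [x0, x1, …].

SEQ = [MISS, L1-HIT, MISS, MISS, L1-HIT, VC-HIT, L1-HIT, L1-HIT, VC-HIT]

  [0] addr=0x1a4 blk=26 s=2: MISS | VC []
  [1] addr=0x1ab blk=26 s=2: L1-HIT | VC []
  [2] addr=0x1dc blk=29 s=1: MISS | VC []
  [3] addr=0x5b blk=5 s=1: MISS | VC [29]
  [4] addr=0x1ac blk=26 s=2: L1-HIT | VC [29]
  [5] addr=0x1db blk=29 s=1: VC-HIT | VC [5]
  [6] addr=0x1aa blk=26 s=2: L1-HIT | VC [5]
  [7] addr=0x1a8 blk=26 s=2: L1-HIT | VC [5]
  [8] addr=0x56 blk=5 s=1: VC-HIT | VC [29]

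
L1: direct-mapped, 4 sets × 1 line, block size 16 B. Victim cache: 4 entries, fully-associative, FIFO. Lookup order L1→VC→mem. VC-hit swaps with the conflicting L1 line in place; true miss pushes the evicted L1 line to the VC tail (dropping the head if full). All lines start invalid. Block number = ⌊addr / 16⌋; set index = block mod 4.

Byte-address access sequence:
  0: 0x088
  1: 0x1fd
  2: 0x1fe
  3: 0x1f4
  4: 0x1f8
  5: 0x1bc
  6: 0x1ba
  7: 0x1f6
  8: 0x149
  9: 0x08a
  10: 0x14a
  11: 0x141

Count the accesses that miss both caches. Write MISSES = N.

  [0] addr=0x88 blk=8 s=0: MISS | VC []
  [1] addr=0x1fd blk=31 s=3: MISS | VC []
  [2] addr=0x1fe blk=31 s=3: L1-HIT | VC []
  [3] addr=0x1f4 blk=31 s=3: L1-HIT | VC []
  [4] addr=0x1f8 blk=31 s=3: L1-HIT | VC []
  [5] addr=0x1bc blk=27 s=3: MISS | VC [31]
  [6] addr=0x1ba blk=27 s=3: L1-HIT | VC [31]
  [7] addr=0x1f6 blk=31 s=3: VC-HIT | VC [27]
  [8] addr=0x149 blk=20 s=0: MISS | VC [27, 8]
  [9] addr=0x8a blk=8 s=0: VC-HIT | VC [27, 20]
  [10] addr=0x14a blk=20 s=0: VC-HIT | VC [27, 8]
  [11] addr=0x141 blk=20 s=0: L1-HIT | VC [27, 8]

MISSES = 4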